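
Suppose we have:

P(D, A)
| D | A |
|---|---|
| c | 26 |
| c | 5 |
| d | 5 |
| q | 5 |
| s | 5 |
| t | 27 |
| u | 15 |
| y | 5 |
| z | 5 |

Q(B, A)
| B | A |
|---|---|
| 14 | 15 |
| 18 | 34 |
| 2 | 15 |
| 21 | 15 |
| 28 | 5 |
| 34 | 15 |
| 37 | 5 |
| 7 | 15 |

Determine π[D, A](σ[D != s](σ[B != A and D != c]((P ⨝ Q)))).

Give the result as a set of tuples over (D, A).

{(d, 5), (q, 5), (u, 15), (y, 5), (z, 5)}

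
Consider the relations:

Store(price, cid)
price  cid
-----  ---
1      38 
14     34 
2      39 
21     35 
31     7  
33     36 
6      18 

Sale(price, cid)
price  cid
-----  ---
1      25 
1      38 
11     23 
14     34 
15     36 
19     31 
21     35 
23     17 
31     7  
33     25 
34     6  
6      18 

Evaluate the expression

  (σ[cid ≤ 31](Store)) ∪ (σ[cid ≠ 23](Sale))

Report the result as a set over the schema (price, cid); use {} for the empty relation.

Selection cid ≤ 31: {(31, 7), (6, 18)}
Selection cid ≠ 23: {(1, 25), (1, 38), (14, 34), (15, 36), (19, 31), (21, 35), (23, 17), (31, 7), (33, 25), (34, 6), (6, 18)}
Taking the union: {(1, 25), (1, 38), (14, 34), (15, 36), (19, 31), (21, 35), (23, 17), (31, 7), (33, 25), (34, 6), (6, 18)}

{(1, 25), (1, 38), (14, 34), (15, 36), (19, 31), (21, 35), (23, 17), (31, 7), (33, 25), (34, 6), (6, 18)}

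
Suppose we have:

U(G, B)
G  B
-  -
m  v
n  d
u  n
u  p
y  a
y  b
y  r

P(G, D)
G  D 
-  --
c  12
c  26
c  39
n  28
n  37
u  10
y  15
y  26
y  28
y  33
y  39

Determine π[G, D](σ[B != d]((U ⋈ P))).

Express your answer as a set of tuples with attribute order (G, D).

Joining U and P on G yields {(n, d, 28), (n, d, 37), (u, n, 10), (u, p, 10), (y, a, 15), (y, a, 26), (y, a, 28), (y, a, 33), (y, a, 39), (y, b, 15), (y, b, 26), (y, b, 28), (y, b, 33), (y, b, 39), (y, r, 15), (y, r, 26), (y, r, 28), (y, r, 33), (y, r, 39)}.
Apply σ_{B != d}; surviving tuples: {(u, n, 10), (u, p, 10), (y, a, 15), (y, a, 26), (y, a, 28), (y, a, 33), (y, a, 39), (y, b, 15), (y, b, 26), (y, b, 28), (y, b, 33), (y, b, 39), (y, r, 15), (y, r, 26), (y, r, 28), (y, r, 33), (y, r, 39)}
Projecting to G, D (11 duplicate(s) eliminated): {(u, 10), (y, 15), (y, 26), (y, 28), (y, 33), (y, 39)}

{(u, 10), (y, 15), (y, 26), (y, 28), (y, 33), (y, 39)}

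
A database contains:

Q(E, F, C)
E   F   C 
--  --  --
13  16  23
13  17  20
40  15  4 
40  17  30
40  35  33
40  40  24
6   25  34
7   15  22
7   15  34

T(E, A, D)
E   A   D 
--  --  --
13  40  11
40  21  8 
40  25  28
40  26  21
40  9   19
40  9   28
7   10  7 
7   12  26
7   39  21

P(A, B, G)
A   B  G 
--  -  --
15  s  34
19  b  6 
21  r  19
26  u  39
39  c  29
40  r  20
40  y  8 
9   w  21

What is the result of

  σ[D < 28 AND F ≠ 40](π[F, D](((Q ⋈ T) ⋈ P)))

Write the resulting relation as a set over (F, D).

{(15, 19), (15, 21), (15, 8), (16, 11), (17, 11), (17, 19), (17, 21), (17, 8), (35, 19), (35, 21), (35, 8)}

Joining Q and T on E yields {(13, 16, 23, 40, 11), (13, 17, 20, 40, 11), (40, 15, 4, 21, 8), (40, 15, 4, 25, 28), (40, 15, 4, 26, 21), (40, 15, 4, 9, 19), (40, 15, 4, 9, 28), (40, 17, 30, 21, 8), (40, 17, 30, 25, 28), (40, 17, 30, 26, 21), (40, 17, 30, 9, 19), (40, 17, 30, 9, 28), (40, 35, 33, 21, 8), (40, 35, 33, 25, 28), (40, 35, 33, 26, 21), (40, 35, 33, 9, 19), (40, 35, 33, 9, 28), (40, 40, 24, 21, 8), (40, 40, 24, 25, 28), (40, 40, 24, 26, 21), (40, 40, 24, 9, 19), (40, 40, 24, 9, 28), (7, 15, 22, 10, 7), (7, 15, 22, 12, 26), (7, 15, 22, 39, 21), (7, 15, 34, 10, 7), (7, 15, 34, 12, 26), (7, 15, 34, 39, 21)}.
Joining (Q ⋈ T) and P on A yields {(13, 16, 23, 40, 11, r, 20), (13, 16, 23, 40, 11, y, 8), (13, 17, 20, 40, 11, r, 20), (13, 17, 20, 40, 11, y, 8), (40, 15, 4, 21, 8, r, 19), (40, 15, 4, 26, 21, u, 39), (40, 15, 4, 9, 19, w, 21), (40, 15, 4, 9, 28, w, 21), (40, 17, 30, 21, 8, r, 19), (40, 17, 30, 26, 21, u, 39), (40, 17, 30, 9, 19, w, 21), (40, 17, 30, 9, 28, w, 21), (40, 35, 33, 21, 8, r, 19), (40, 35, 33, 26, 21, u, 39), (40, 35, 33, 9, 19, w, 21), (40, 35, 33, 9, 28, w, 21), (40, 40, 24, 21, 8, r, 19), (40, 40, 24, 26, 21, u, 39), (40, 40, 24, 9, 19, w, 21), (40, 40, 24, 9, 28, w, 21), (7, 15, 22, 39, 21, c, 29), (7, 15, 34, 39, 21, c, 29)}.
π[F, D]: project onto (F, D) (4 duplicate(s) eliminated) → {(15, 19), (15, 21), (15, 28), (15, 8), (16, 11), (17, 11), (17, 19), (17, 21), (17, 28), (17, 8), (35, 19), (35, 21), (35, 28), (35, 8), (40, 19), (40, 21), (40, 28), (40, 8)}
σ[D < 28 AND F ≠ 40]: keep tuples satisfying D < 28 AND F ≠ 40 → {(15, 19), (15, 21), (15, 8), (16, 11), (17, 11), (17, 19), (17, 21), (17, 8), (35, 19), (35, 21), (35, 8)}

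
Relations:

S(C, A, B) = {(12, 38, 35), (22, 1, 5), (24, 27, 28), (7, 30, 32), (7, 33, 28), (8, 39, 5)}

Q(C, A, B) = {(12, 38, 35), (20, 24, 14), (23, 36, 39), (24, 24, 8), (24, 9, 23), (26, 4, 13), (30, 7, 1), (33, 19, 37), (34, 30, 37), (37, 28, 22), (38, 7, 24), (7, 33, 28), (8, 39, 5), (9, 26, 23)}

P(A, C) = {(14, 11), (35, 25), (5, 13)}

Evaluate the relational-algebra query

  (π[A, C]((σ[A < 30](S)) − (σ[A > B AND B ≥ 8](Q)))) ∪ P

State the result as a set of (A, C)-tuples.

σ[A < 30]: keep tuples satisfying A < 30 → {(22, 1, 5), (24, 27, 28)}
σ[A > B AND B ≥ 8]: keep tuples satisfying A > B AND B ≥ 8 → {(12, 38, 35), (20, 24, 14), (24, 24, 8), (37, 28, 22), (7, 33, 28), (9, 26, 23)}
Taking the difference: {(22, 1, 5), (24, 27, 28)}
Keep only column(s) A, C: {(1, 22), (27, 24)}
Taking the union: {(1, 22), (14, 11), (27, 24), (35, 25), (5, 13)}

{(1, 22), (14, 11), (27, 24), (35, 25), (5, 13)}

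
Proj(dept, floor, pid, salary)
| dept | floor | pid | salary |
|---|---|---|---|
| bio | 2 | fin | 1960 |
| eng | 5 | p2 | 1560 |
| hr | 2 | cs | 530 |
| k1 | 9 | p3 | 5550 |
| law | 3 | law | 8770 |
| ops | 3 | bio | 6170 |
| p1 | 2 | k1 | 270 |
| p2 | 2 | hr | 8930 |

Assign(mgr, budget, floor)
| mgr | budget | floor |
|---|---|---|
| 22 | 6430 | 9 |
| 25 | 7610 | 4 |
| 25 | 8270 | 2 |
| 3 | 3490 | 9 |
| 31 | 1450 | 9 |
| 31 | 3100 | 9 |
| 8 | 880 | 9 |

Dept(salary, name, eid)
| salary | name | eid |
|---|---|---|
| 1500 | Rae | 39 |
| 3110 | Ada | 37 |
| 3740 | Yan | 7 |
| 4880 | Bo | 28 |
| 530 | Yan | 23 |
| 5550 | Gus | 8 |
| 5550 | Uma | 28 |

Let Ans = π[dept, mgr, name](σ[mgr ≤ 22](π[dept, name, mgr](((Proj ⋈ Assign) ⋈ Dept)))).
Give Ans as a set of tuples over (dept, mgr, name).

Joining Proj and Assign on floor yields {(bio, 2, fin, 1960, 25, 8270), (hr, 2, cs, 530, 25, 8270), (k1, 9, p3, 5550, 22, 6430), (k1, 9, p3, 5550, 3, 3490), (k1, 9, p3, 5550, 31, 1450), (k1, 9, p3, 5550, 31, 3100), (k1, 9, p3, 5550, 8, 880), (p1, 2, k1, 270, 25, 8270), (p2, 2, hr, 8930, 25, 8270)}.
Joining (Proj ⋈ Assign) and Dept on salary yields {(hr, 2, cs, 530, 25, 8270, Yan, 23), (k1, 9, p3, 5550, 22, 6430, Gus, 8), (k1, 9, p3, 5550, 22, 6430, Uma, 28), (k1, 9, p3, 5550, 3, 3490, Gus, 8), (k1, 9, p3, 5550, 3, 3490, Uma, 28), (k1, 9, p3, 5550, 31, 1450, Gus, 8), (k1, 9, p3, 5550, 31, 1450, Uma, 28), (k1, 9, p3, 5550, 31, 3100, Gus, 8), (k1, 9, p3, 5550, 31, 3100, Uma, 28), (k1, 9, p3, 5550, 8, 880, Gus, 8), (k1, 9, p3, 5550, 8, 880, Uma, 28)}.
Projecting to dept, name, mgr (2 duplicate(s) eliminated): {(hr, Yan, 25), (k1, Gus, 22), (k1, Gus, 3), (k1, Gus, 31), (k1, Gus, 8), (k1, Uma, 22), (k1, Uma, 3), (k1, Uma, 31), (k1, Uma, 8)}
Apply σ_{mgr ≤ 22}; surviving tuples: {(k1, Gus, 22), (k1, Gus, 3), (k1, Gus, 8), (k1, Uma, 22), (k1, Uma, 3), (k1, Uma, 8)}
Projecting to dept, mgr, name: {(k1, 22, Gus), (k1, 22, Uma), (k1, 3, Gus), (k1, 3, Uma), (k1, 8, Gus), (k1, 8, Uma)}

{(k1, 22, Gus), (k1, 22, Uma), (k1, 3, Gus), (k1, 3, Uma), (k1, 8, Gus), (k1, 8, Uma)}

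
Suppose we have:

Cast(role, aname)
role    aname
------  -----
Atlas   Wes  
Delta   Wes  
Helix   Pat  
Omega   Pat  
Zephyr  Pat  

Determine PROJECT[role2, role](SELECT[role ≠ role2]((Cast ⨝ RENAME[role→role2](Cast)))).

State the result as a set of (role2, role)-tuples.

{(Atlas, Delta), (Delta, Atlas), (Helix, Omega), (Helix, Zephyr), (Omega, Helix), (Omega, Zephyr), (Zephyr, Helix), (Zephyr, Omega)}

ρ[role→role2]: schema becomes (role2, aname); tuples unchanged.
Cast ⋈ RENAME[role→role2](Cast) (natural join on aname): {(Atlas, Wes, Atlas), (Atlas, Wes, Delta), (Delta, Wes, Atlas), (Delta, Wes, Delta), (Helix, Pat, Helix), (Helix, Pat, Omega), (Helix, Pat, Zephyr), (Omega, Pat, Helix), (Omega, Pat, Omega), (Omega, Pat, Zephyr), (Zephyr, Pat, Helix), (Zephyr, Pat, Omega), (Zephyr, Pat, Zephyr)}
Selection role ≠ role2: {(Atlas, Wes, Delta), (Delta, Wes, Atlas), (Helix, Pat, Omega), (Helix, Pat, Zephyr), (Omega, Pat, Helix), (Omega, Pat, Zephyr), (Zephyr, Pat, Helix), (Zephyr, Pat, Omega)}
π_{role2, role} gives {(Atlas, Delta), (Delta, Atlas), (Helix, Omega), (Helix, Zephyr), (Omega, Helix), (Omega, Zephyr), (Zephyr, Helix), (Zephyr, Omega)}.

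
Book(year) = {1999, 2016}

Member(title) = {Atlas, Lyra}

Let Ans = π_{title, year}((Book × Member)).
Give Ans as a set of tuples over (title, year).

Book × Member: Cartesian product, 2·2 = 4 tuples over (year, title).
π[title, year]: project onto (title, year) → {(Atlas, 1999), (Atlas, 2016), (Lyra, 1999), (Lyra, 2016)}

{(Atlas, 1999), (Atlas, 2016), (Lyra, 1999), (Lyra, 2016)}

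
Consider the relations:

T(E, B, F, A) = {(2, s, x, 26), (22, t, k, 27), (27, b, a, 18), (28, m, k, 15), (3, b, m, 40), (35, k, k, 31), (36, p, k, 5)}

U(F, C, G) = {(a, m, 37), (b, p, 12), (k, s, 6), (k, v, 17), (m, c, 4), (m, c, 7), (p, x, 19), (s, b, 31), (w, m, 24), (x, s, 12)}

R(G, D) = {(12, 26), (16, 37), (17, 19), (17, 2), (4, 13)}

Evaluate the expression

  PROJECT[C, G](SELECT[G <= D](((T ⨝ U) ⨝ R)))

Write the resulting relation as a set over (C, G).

{(c, 4), (s, 12), (v, 17)}

Joining T and U on F yields {(2, s, x, 26, s, 12), (22, t, k, 27, s, 6), (22, t, k, 27, v, 17), (27, b, a, 18, m, 37), (28, m, k, 15, s, 6), (28, m, k, 15, v, 17), (3, b, m, 40, c, 4), (3, b, m, 40, c, 7), (35, k, k, 31, s, 6), (35, k, k, 31, v, 17), (36, p, k, 5, s, 6), (36, p, k, 5, v, 17)}.
Joining (T ⨝ U) and R on G yields {(2, s, x, 26, s, 12, 26), (22, t, k, 27, v, 17, 19), (22, t, k, 27, v, 17, 2), (28, m, k, 15, v, 17, 19), (28, m, k, 15, v, 17, 2), (3, b, m, 40, c, 4, 13), (35, k, k, 31, v, 17, 19), (35, k, k, 31, v, 17, 2), (36, p, k, 5, v, 17, 19), (36, p, k, 5, v, 17, 2)}.
σ[G <= D]: keep tuples satisfying G <= D → {(2, s, x, 26, s, 12, 26), (22, t, k, 27, v, 17, 19), (28, m, k, 15, v, 17, 19), (3, b, m, 40, c, 4, 13), (35, k, k, 31, v, 17, 19), (36, p, k, 5, v, 17, 19)}
π[C, G]: project onto (C, G) (3 duplicate(s) eliminated) → {(c, 4), (s, 12), (v, 17)}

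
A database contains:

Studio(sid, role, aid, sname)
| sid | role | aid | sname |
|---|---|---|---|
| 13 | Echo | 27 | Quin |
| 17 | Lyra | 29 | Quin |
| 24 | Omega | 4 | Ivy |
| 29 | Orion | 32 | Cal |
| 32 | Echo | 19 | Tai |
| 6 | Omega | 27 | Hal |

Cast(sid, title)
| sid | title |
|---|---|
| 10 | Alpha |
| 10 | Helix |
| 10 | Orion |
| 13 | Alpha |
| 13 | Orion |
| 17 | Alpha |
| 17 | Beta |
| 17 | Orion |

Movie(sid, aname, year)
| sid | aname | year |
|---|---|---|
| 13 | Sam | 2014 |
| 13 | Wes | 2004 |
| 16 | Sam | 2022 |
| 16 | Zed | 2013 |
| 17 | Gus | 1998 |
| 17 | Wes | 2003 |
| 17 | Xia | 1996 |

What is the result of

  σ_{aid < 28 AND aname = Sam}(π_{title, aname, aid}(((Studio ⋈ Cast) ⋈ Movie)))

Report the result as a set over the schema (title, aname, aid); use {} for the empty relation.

{(Alpha, Sam, 27), (Orion, Sam, 27)}

Natural join on sid: {(13, Echo, 27, Quin, Alpha), (13, Echo, 27, Quin, Orion), (17, Lyra, 29, Quin, Alpha), (17, Lyra, 29, Quin, Beta), (17, Lyra, 29, Quin, Orion)}
Natural join on sid: {(13, Echo, 27, Quin, Alpha, Sam, 2014), (13, Echo, 27, Quin, Alpha, Wes, 2004), (13, Echo, 27, Quin, Orion, Sam, 2014), (13, Echo, 27, Quin, Orion, Wes, 2004), (17, Lyra, 29, Quin, Alpha, Gus, 1998), (17, Lyra, 29, Quin, Alpha, Wes, 2003), (17, Lyra, 29, Quin, Alpha, Xia, 1996), (17, Lyra, 29, Quin, Beta, Gus, 1998), (17, Lyra, 29, Quin, Beta, Wes, 2003), (17, Lyra, 29, Quin, Beta, Xia, 1996), (17, Lyra, 29, Quin, Orion, Gus, 1998), (17, Lyra, 29, Quin, Orion, Wes, 2003), (17, Lyra, 29, Quin, Orion, Xia, 1996)}
π_{title, aname, aid} gives {(Alpha, Gus, 29), (Alpha, Sam, 27), (Alpha, Wes, 27), (Alpha, Wes, 29), (Alpha, Xia, 29), (Beta, Gus, 29), (Beta, Wes, 29), (Beta, Xia, 29), (Orion, Gus, 29), (Orion, Sam, 27), (Orion, Wes, 27), (Orion, Wes, 29), (Orion, Xia, 29)}.
Selection aid < 28 AND aname = Sam: {(Alpha, Sam, 27), (Orion, Sam, 27)}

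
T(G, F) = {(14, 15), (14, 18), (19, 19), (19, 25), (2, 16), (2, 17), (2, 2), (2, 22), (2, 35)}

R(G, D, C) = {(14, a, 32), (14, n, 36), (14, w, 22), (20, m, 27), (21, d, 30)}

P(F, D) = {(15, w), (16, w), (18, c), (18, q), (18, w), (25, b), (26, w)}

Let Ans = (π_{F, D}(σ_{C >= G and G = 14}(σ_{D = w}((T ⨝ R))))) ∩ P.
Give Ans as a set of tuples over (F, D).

{(15, w), (18, w)}

T ⋈ R (natural join on G): {(14, 15, a, 32), (14, 15, n, 36), (14, 15, w, 22), (14, 18, a, 32), (14, 18, n, 36), (14, 18, w, 22)}
Apply σ_{D = w}; surviving tuples: {(14, 15, w, 22), (14, 18, w, 22)}
Apply σ_{C >= G and G = 14}; surviving tuples: {(14, 15, w, 22), (14, 18, w, 22)}
π[F, D]: project onto (F, D) → {(15, w), (18, w)}
Taking the intersection: {(15, w), (18, w)}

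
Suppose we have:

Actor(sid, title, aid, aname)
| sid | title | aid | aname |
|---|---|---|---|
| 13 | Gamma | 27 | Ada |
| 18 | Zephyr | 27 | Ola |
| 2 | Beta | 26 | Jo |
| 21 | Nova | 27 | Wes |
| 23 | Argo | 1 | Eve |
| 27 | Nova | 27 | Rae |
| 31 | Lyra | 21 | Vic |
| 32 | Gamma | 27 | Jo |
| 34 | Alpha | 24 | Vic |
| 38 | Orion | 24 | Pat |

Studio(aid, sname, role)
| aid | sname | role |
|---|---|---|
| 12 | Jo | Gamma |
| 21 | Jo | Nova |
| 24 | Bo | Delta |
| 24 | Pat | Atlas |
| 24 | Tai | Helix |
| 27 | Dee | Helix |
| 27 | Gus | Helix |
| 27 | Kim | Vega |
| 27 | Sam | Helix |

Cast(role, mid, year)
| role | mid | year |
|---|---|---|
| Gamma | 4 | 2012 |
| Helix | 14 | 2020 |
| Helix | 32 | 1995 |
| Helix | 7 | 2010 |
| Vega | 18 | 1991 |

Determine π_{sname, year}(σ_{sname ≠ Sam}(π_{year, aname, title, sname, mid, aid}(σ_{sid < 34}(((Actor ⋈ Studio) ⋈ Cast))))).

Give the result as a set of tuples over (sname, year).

{(Dee, 1995), (Dee, 2010), (Dee, 2020), (Gus, 1995), (Gus, 2010), (Gus, 2020), (Kim, 1991)}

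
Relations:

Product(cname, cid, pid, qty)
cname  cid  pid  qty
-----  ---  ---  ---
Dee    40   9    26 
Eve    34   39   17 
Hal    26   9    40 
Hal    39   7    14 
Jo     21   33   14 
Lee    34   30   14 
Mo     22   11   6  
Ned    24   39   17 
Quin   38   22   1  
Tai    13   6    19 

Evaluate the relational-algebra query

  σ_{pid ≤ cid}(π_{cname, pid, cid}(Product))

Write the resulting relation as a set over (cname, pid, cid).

{(Dee, 9, 40), (Hal, 7, 39), (Hal, 9, 26), (Lee, 30, 34), (Mo, 11, 22), (Quin, 22, 38), (Tai, 6, 13)}

Projecting to cname, pid, cid: {(Dee, 9, 40), (Eve, 39, 34), (Hal, 7, 39), (Hal, 9, 26), (Jo, 33, 21), (Lee, 30, 34), (Mo, 11, 22), (Ned, 39, 24), (Quin, 22, 38), (Tai, 6, 13)}
σ[pid ≤ cid]: keep tuples satisfying pid ≤ cid → {(Dee, 9, 40), (Hal, 7, 39), (Hal, 9, 26), (Lee, 30, 34), (Mo, 11, 22), (Quin, 22, 38), (Tai, 6, 13)}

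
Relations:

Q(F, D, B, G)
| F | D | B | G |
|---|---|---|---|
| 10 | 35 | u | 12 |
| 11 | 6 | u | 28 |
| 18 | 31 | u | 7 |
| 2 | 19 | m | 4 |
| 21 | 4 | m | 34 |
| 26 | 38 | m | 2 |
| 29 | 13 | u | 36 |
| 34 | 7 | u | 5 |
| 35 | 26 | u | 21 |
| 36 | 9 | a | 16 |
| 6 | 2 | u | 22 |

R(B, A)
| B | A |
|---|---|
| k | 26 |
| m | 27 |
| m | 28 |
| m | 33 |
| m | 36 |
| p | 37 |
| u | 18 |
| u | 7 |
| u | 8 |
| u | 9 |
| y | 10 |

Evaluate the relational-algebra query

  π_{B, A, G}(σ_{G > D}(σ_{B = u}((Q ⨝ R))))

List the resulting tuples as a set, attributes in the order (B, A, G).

{(u, 18, 22), (u, 18, 28), (u, 18, 36), (u, 7, 22), (u, 7, 28), (u, 7, 36), (u, 8, 22), (u, 8, 28), (u, 8, 36), (u, 9, 22), (u, 9, 28), (u, 9, 36)}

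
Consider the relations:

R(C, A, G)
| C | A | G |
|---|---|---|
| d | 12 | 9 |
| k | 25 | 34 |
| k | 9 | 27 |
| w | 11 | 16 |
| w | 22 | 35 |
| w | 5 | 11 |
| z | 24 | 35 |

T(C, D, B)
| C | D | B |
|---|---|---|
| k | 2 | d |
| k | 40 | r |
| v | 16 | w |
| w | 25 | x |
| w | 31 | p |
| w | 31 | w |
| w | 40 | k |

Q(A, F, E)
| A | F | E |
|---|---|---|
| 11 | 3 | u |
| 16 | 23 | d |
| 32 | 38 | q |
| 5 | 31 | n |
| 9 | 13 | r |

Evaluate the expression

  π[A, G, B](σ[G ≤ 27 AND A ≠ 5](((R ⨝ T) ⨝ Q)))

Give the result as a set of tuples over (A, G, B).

{(11, 16, k), (11, 16, p), (11, 16, w), (11, 16, x), (9, 27, d), (9, 27, r)}

R ⋈ T (natural join on C): {(k, 25, 34, 2, d), (k, 25, 34, 40, r), (k, 9, 27, 2, d), (k, 9, 27, 40, r), (w, 11, 16, 25, x), (w, 11, 16, 31, p), (w, 11, 16, 31, w), (w, 11, 16, 40, k), (w, 22, 35, 25, x), (w, 22, 35, 31, p), (w, 22, 35, 31, w), (w, 22, 35, 40, k), (w, 5, 11, 25, x), (w, 5, 11, 31, p), (w, 5, 11, 31, w), (w, 5, 11, 40, k)}
(R ⨝ T) ⋈ Q (natural join on A): {(k, 9, 27, 2, d, 13, r), (k, 9, 27, 40, r, 13, r), (w, 11, 16, 25, x, 3, u), (w, 11, 16, 31, p, 3, u), (w, 11, 16, 31, w, 3, u), (w, 11, 16, 40, k, 3, u), (w, 5, 11, 25, x, 31, n), (w, 5, 11, 31, p, 31, n), (w, 5, 11, 31, w, 31, n), (w, 5, 11, 40, k, 31, n)}
Selection G ≤ 27 AND A ≠ 5: {(k, 9, 27, 2, d, 13, r), (k, 9, 27, 40, r, 13, r), (w, 11, 16, 25, x, 3, u), (w, 11, 16, 31, p, 3, u), (w, 11, 16, 31, w, 3, u), (w, 11, 16, 40, k, 3, u)}
Projecting to A, G, B: {(11, 16, k), (11, 16, p), (11, 16, w), (11, 16, x), (9, 27, d), (9, 27, r)}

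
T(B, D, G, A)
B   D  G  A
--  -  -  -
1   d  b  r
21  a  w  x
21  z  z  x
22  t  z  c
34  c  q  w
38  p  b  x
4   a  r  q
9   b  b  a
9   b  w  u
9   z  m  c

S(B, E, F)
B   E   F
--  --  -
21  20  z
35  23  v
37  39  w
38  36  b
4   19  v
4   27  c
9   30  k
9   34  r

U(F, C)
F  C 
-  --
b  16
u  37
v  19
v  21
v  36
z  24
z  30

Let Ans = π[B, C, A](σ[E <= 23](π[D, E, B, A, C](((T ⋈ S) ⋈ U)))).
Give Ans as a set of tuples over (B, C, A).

T ⋈ S (natural join on B): {(21, a, w, x, 20, z), (21, z, z, x, 20, z), (38, p, b, x, 36, b), (4, a, r, q, 19, v), (4, a, r, q, 27, c), (9, b, b, a, 30, k), (9, b, b, a, 34, r), (9, b, w, u, 30, k), (9, b, w, u, 34, r), (9, z, m, c, 30, k), (9, z, m, c, 34, r)}
(T ⋈ S) ⋈ U (natural join on F): {(21, a, w, x, 20, z, 24), (21, a, w, x, 20, z, 30), (21, z, z, x, 20, z, 24), (21, z, z, x, 20, z, 30), (38, p, b, x, 36, b, 16), (4, a, r, q, 19, v, 19), (4, a, r, q, 19, v, 21), (4, a, r, q, 19, v, 36)}
π_{D, E, B, A, C} gives {(a, 19, 4, q, 19), (a, 19, 4, q, 21), (a, 19, 4, q, 36), (a, 20, 21, x, 24), (a, 20, 21, x, 30), (p, 36, 38, x, 16), (z, 20, 21, x, 24), (z, 20, 21, x, 30)}.
Selection E <= 23: {(a, 19, 4, q, 19), (a, 19, 4, q, 21), (a, 19, 4, q, 36), (a, 20, 21, x, 24), (a, 20, 21, x, 30), (z, 20, 21, x, 24), (z, 20, 21, x, 30)}
π_{B, C, A} gives {(21, 24, x), (21, 30, x), (4, 19, q), (4, 21, q), (4, 36, q)} (2 duplicate(s) eliminated).

{(21, 24, x), (21, 30, x), (4, 19, q), (4, 21, q), (4, 36, q)}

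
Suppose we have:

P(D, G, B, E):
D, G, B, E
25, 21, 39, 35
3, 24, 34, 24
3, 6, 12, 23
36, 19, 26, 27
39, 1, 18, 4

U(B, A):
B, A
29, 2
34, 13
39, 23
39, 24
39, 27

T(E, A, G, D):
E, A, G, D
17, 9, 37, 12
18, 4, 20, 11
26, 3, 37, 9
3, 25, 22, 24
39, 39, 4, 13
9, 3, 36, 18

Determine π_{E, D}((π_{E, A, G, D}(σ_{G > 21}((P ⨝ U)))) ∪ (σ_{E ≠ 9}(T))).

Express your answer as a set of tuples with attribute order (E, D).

Natural join on B: {(25, 21, 39, 35, 23), (25, 21, 39, 35, 24), (25, 21, 39, 35, 27), (3, 24, 34, 24, 13)}
Filtering on G > 21 leaves {(3, 24, 34, 24, 13)}.
π_{E, A, G, D} gives {(24, 13, 24, 3)}.
Filtering on E ≠ 9 leaves {(17, 9, 37, 12), (18, 4, 20, 11), (26, 3, 37, 9), (3, 25, 22, 24), (39, 39, 4, 13)}.
Set union of the two operands is {(17, 9, 37, 12), (18, 4, 20, 11), (24, 13, 24, 3), (26, 3, 37, 9), (3, 25, 22, 24), (39, 39, 4, 13)}.
π_{E, D} gives {(17, 12), (18, 11), (24, 3), (26, 9), (3, 24), (39, 13)}.

{(17, 12), (18, 11), (24, 3), (26, 9), (3, 24), (39, 13)}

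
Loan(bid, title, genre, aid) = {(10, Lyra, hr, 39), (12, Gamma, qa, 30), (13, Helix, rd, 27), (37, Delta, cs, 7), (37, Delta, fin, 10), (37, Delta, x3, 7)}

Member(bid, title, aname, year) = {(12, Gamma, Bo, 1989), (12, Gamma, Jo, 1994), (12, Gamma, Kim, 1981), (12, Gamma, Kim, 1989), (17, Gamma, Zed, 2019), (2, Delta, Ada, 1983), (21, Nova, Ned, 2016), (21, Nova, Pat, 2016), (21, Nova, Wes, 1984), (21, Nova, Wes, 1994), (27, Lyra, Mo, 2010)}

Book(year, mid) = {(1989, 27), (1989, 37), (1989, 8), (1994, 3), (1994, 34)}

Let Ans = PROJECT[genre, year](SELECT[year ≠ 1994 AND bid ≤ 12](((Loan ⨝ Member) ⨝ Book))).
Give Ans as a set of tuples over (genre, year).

{(qa, 1989)}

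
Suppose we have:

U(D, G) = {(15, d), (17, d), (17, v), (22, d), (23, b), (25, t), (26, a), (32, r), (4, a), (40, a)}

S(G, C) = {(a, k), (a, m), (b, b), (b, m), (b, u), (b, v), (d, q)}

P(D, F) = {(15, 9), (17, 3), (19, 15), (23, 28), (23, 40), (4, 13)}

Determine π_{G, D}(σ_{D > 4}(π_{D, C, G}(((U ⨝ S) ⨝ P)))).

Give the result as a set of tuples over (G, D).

{(b, 23), (d, 15), (d, 17)}

Joining U and S on G yields {(15, d, q), (17, d, q), (22, d, q), (23, b, b), (23, b, m), (23, b, u), (23, b, v), (26, a, k), (26, a, m), (4, a, k), (4, a, m), (40, a, k), (40, a, m)}.
Joining (U ⨝ S) and P on D yields {(15, d, q, 9), (17, d, q, 3), (23, b, b, 28), (23, b, b, 40), (23, b, m, 28), (23, b, m, 40), (23, b, u, 28), (23, b, u, 40), (23, b, v, 28), (23, b, v, 40), (4, a, k, 13), (4, a, m, 13)}.
π[D, C, G]: project onto (D, C, G) (4 duplicate(s) eliminated) → {(15, q, d), (17, q, d), (23, b, b), (23, m, b), (23, u, b), (23, v, b), (4, k, a), (4, m, a)}
Filtering on D > 4 leaves {(15, q, d), (17, q, d), (23, b, b), (23, m, b), (23, u, b), (23, v, b)}.
π[G, D]: project onto (G, D) (3 duplicate(s) eliminated) → {(b, 23), (d, 15), (d, 17)}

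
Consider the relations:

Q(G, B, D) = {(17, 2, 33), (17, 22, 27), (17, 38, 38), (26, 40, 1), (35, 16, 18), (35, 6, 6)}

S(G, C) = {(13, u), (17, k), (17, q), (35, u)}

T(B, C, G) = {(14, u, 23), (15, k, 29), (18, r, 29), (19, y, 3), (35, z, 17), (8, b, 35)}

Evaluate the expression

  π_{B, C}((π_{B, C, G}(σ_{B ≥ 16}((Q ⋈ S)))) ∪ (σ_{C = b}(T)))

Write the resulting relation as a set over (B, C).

Joining Q and S on G yields {(17, 2, 33, k), (17, 2, 33, q), (17, 22, 27, k), (17, 22, 27, q), (17, 38, 38, k), (17, 38, 38, q), (35, 16, 18, u), (35, 6, 6, u)}.
Filtering on B ≥ 16 leaves {(17, 22, 27, k), (17, 22, 27, q), (17, 38, 38, k), (17, 38, 38, q), (35, 16, 18, u)}.
π[B, C, G]: project onto (B, C, G) → {(16, u, 35), (22, k, 17), (22, q, 17), (38, k, 17), (38, q, 17)}
Filtering on C = b leaves {(8, b, 35)}.
Union: {(16, u, 35), (22, k, 17), (22, q, 17), (38, k, 17), (38, q, 17)} with {(8, b, 35)} → {(16, u, 35), (22, k, 17), (22, q, 17), (38, k, 17), (38, q, 17), (8, b, 35)}
π[B, C]: project onto (B, C) → {(16, u), (22, k), (22, q), (38, k), (38, q), (8, b)}

{(16, u), (22, k), (22, q), (38, k), (38, q), (8, b)}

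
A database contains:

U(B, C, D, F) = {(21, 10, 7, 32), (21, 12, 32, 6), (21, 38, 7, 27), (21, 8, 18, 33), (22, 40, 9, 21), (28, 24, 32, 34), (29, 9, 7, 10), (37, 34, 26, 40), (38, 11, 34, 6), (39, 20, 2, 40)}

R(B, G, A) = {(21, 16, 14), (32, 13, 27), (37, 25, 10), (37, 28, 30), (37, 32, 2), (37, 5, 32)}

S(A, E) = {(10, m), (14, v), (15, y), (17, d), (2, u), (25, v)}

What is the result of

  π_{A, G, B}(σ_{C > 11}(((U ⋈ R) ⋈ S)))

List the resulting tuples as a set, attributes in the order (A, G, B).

Joining U and R on B yields {(21, 10, 7, 32, 16, 14), (21, 12, 32, 6, 16, 14), (21, 38, 7, 27, 16, 14), (21, 8, 18, 33, 16, 14), (37, 34, 26, 40, 25, 10), (37, 34, 26, 40, 28, 30), (37, 34, 26, 40, 32, 2), (37, 34, 26, 40, 5, 32)}.
Joining (U ⋈ R) and S on A yields {(21, 10, 7, 32, 16, 14, v), (21, 12, 32, 6, 16, 14, v), (21, 38, 7, 27, 16, 14, v), (21, 8, 18, 33, 16, 14, v), (37, 34, 26, 40, 25, 10, m), (37, 34, 26, 40, 32, 2, u)}.
Filtering on C > 11 leaves {(21, 12, 32, 6, 16, 14, v), (21, 38, 7, 27, 16, 14, v), (37, 34, 26, 40, 25, 10, m), (37, 34, 26, 40, 32, 2, u)}.
Keep only column(s) A, G, B (1 duplicate(s) eliminated): {(10, 25, 37), (14, 16, 21), (2, 32, 37)}

{(10, 25, 37), (14, 16, 21), (2, 32, 37)}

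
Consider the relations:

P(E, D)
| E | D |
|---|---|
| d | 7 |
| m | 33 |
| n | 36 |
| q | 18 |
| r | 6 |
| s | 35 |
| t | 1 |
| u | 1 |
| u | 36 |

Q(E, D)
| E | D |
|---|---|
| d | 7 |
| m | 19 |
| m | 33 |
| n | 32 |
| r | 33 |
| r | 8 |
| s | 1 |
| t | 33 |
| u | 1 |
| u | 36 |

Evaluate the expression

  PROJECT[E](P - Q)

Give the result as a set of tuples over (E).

{n, q, r, s, t}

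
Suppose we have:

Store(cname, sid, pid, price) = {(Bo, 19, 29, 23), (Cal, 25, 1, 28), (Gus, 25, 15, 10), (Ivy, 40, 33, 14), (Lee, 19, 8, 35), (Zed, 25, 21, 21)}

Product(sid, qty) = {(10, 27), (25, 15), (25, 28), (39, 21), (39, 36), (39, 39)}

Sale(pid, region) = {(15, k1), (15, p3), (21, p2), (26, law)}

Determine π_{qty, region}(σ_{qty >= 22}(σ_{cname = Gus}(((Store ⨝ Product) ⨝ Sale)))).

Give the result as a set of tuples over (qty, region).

{(28, k1), (28, p3)}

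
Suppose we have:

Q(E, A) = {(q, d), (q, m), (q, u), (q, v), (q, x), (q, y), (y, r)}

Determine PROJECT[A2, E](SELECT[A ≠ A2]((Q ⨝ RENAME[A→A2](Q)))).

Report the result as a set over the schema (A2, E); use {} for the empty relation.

ρ[A→A2]: schema becomes (E, A2); tuples unchanged.
Natural join on E: {(q, d, d), (q, d, m), (q, d, u), (q, d, v), (q, d, x), (q, d, y), (q, m, d), (q, m, m), (q, m, u), (q, m, v), (q, m, x), (q, m, y), (q, u, d), (q, u, m), (q, u, u), (q, u, v), (q, u, x), (q, u, y), (q, v, d), (q, v, m), (q, v, u), (q, v, v), (q, v, x), (q, v, y), (q, x, d), (q, x, m), (q, x, u), (q, x, v), (q, x, x), (q, x, y), (q, y, d), (q, y, m), (q, y, u), (q, y, v), (q, y, x), (q, y, y), (y, r, r)}
Selection A ≠ A2: {(q, d, m), (q, d, u), (q, d, v), (q, d, x), (q, d, y), (q, m, d), (q, m, u), (q, m, v), (q, m, x), (q, m, y), (q, u, d), (q, u, m), (q, u, v), (q, u, x), (q, u, y), (q, v, d), (q, v, m), (q, v, u), (q, v, x), (q, v, y), (q, x, d), (q, x, m), (q, x, u), (q, x, v), (q, x, y), (q, y, d), (q, y, m), (q, y, u), (q, y, v), (q, y, x)}
π_{A2, E} gives {(d, q), (m, q), (u, q), (v, q), (x, q), (y, q)} (24 duplicate(s) eliminated).

{(d, q), (m, q), (u, q), (v, q), (x, q), (y, q)}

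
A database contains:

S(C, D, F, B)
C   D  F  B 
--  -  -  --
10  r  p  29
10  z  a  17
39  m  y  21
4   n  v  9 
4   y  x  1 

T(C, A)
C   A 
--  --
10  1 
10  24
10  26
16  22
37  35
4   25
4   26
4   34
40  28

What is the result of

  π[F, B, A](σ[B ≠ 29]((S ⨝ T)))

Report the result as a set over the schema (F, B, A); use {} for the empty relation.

S ⋈ T (natural join on C): {(10, r, p, 29, 1), (10, r, p, 29, 24), (10, r, p, 29, 26), (10, z, a, 17, 1), (10, z, a, 17, 24), (10, z, a, 17, 26), (4, n, v, 9, 25), (4, n, v, 9, 26), (4, n, v, 9, 34), (4, y, x, 1, 25), (4, y, x, 1, 26), (4, y, x, 1, 34)}
Selection B ≠ 29: {(10, z, a, 17, 1), (10, z, a, 17, 24), (10, z, a, 17, 26), (4, n, v, 9, 25), (4, n, v, 9, 26), (4, n, v, 9, 34), (4, y, x, 1, 25), (4, y, x, 1, 26), (4, y, x, 1, 34)}
π_{F, B, A} gives {(a, 17, 1), (a, 17, 24), (a, 17, 26), (v, 9, 25), (v, 9, 26), (v, 9, 34), (x, 1, 25), (x, 1, 26), (x, 1, 34)}.

{(a, 17, 1), (a, 17, 24), (a, 17, 26), (v, 9, 25), (v, 9, 26), (v, 9, 34), (x, 1, 25), (x, 1, 26), (x, 1, 34)}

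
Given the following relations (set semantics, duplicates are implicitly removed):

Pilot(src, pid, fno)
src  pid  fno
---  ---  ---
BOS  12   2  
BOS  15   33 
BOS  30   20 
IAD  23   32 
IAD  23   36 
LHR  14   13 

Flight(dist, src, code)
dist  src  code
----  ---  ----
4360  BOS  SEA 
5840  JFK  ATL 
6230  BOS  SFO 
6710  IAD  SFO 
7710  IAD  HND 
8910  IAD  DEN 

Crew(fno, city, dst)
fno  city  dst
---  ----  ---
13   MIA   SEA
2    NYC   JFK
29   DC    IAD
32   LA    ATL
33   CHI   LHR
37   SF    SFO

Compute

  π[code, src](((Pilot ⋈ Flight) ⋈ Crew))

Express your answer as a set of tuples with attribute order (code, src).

{(DEN, IAD), (HND, IAD), (SEA, BOS), (SFO, BOS), (SFO, IAD)}

Pilot ⋈ Flight (natural join on src): {(BOS, 12, 2, 4360, SEA), (BOS, 12, 2, 6230, SFO), (BOS, 15, 33, 4360, SEA), (BOS, 15, 33, 6230, SFO), (BOS, 30, 20, 4360, SEA), (BOS, 30, 20, 6230, SFO), (IAD, 23, 32, 6710, SFO), (IAD, 23, 32, 7710, HND), (IAD, 23, 32, 8910, DEN), (IAD, 23, 36, 6710, SFO), (IAD, 23, 36, 7710, HND), (IAD, 23, 36, 8910, DEN)}
(Pilot ⋈ Flight) ⋈ Crew (natural join on fno): {(BOS, 12, 2, 4360, SEA, NYC, JFK), (BOS, 12, 2, 6230, SFO, NYC, JFK), (BOS, 15, 33, 4360, SEA, CHI, LHR), (BOS, 15, 33, 6230, SFO, CHI, LHR), (IAD, 23, 32, 6710, SFO, LA, ATL), (IAD, 23, 32, 7710, HND, LA, ATL), (IAD, 23, 32, 8910, DEN, LA, ATL)}
Projecting to code, src (2 duplicate(s) eliminated): {(DEN, IAD), (HND, IAD), (SEA, BOS), (SFO, BOS), (SFO, IAD)}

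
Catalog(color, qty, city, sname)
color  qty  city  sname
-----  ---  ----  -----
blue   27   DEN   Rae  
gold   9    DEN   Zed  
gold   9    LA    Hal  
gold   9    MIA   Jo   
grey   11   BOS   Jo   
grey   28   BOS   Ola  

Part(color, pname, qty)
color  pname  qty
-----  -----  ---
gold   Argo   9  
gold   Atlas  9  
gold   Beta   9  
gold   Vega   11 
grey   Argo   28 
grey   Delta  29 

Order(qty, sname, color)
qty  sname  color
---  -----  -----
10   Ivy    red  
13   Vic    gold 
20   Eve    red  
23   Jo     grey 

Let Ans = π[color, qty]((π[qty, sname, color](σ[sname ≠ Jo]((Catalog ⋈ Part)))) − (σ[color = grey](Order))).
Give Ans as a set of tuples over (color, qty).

Catalog ⋈ Part (natural join on color, qty): {(gold, 9, DEN, Zed, Argo), (gold, 9, DEN, Zed, Atlas), (gold, 9, DEN, Zed, Beta), (gold, 9, LA, Hal, Argo), (gold, 9, LA, Hal, Atlas), (gold, 9, LA, Hal, Beta), (gold, 9, MIA, Jo, Argo), (gold, 9, MIA, Jo, Atlas), (gold, 9, MIA, Jo, Beta), (grey, 28, BOS, Ola, Argo)}
σ[sname ≠ Jo]: keep tuples satisfying sname ≠ Jo → {(gold, 9, DEN, Zed, Argo), (gold, 9, DEN, Zed, Atlas), (gold, 9, DEN, Zed, Beta), (gold, 9, LA, Hal, Argo), (gold, 9, LA, Hal, Atlas), (gold, 9, LA, Hal, Beta), (grey, 28, BOS, Ola, Argo)}
π[qty, sname, color]: project onto (qty, sname, color) (4 duplicate(s) eliminated) → {(28, Ola, grey), (9, Hal, gold), (9, Zed, gold)}
σ[color = grey]: keep tuples satisfying color = grey → {(23, Jo, grey)}
Set difference of the two operands is {(28, Ola, grey), (9, Hal, gold), (9, Zed, gold)}.
π[color, qty]: project onto (color, qty) (1 duplicate(s) eliminated) → {(gold, 9), (grey, 28)}

{(gold, 9), (grey, 28)}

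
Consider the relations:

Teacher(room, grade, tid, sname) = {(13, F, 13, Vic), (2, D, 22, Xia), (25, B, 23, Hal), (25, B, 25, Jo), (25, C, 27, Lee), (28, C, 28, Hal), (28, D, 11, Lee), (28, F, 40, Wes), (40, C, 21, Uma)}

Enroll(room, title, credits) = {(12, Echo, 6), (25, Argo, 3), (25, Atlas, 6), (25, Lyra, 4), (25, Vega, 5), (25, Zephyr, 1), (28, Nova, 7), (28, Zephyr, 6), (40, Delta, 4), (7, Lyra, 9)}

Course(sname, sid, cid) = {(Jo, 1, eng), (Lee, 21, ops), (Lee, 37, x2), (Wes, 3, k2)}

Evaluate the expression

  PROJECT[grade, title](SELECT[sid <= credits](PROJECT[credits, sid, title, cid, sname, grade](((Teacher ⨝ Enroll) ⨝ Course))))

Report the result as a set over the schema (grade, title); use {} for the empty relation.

{(B, Argo), (B, Atlas), (B, Lyra), (B, Vega), (B, Zephyr), (F, Nova), (F, Zephyr)}

Natural join on room: {(25, B, 23, Hal, Argo, 3), (25, B, 23, Hal, Atlas, 6), (25, B, 23, Hal, Lyra, 4), (25, B, 23, Hal, Vega, 5), (25, B, 23, Hal, Zephyr, 1), (25, B, 25, Jo, Argo, 3), (25, B, 25, Jo, Atlas, 6), (25, B, 25, Jo, Lyra, 4), (25, B, 25, Jo, Vega, 5), (25, B, 25, Jo, Zephyr, 1), (25, C, 27, Lee, Argo, 3), (25, C, 27, Lee, Atlas, 6), (25, C, 27, Lee, Lyra, 4), (25, C, 27, Lee, Vega, 5), (25, C, 27, Lee, Zephyr, 1), (28, C, 28, Hal, Nova, 7), (28, C, 28, Hal, Zephyr, 6), (28, D, 11, Lee, Nova, 7), (28, D, 11, Lee, Zephyr, 6), (28, F, 40, Wes, Nova, 7), (28, F, 40, Wes, Zephyr, 6), (40, C, 21, Uma, Delta, 4)}
Natural join on sname: {(25, B, 25, Jo, Argo, 3, 1, eng), (25, B, 25, Jo, Atlas, 6, 1, eng), (25, B, 25, Jo, Lyra, 4, 1, eng), (25, B, 25, Jo, Vega, 5, 1, eng), (25, B, 25, Jo, Zephyr, 1, 1, eng), (25, C, 27, Lee, Argo, 3, 21, ops), (25, C, 27, Lee, Argo, 3, 37, x2), (25, C, 27, Lee, Atlas, 6, 21, ops), (25, C, 27, Lee, Atlas, 6, 37, x2), (25, C, 27, Lee, Lyra, 4, 21, ops), (25, C, 27, Lee, Lyra, 4, 37, x2), (25, C, 27, Lee, Vega, 5, 21, ops), (25, C, 27, Lee, Vega, 5, 37, x2), (25, C, 27, Lee, Zephyr, 1, 21, ops), (25, C, 27, Lee, Zephyr, 1, 37, x2), (28, D, 11, Lee, Nova, 7, 21, ops), (28, D, 11, Lee, Nova, 7, 37, x2), (28, D, 11, Lee, Zephyr, 6, 21, ops), (28, D, 11, Lee, Zephyr, 6, 37, x2), (28, F, 40, Wes, Nova, 7, 3, k2), (28, F, 40, Wes, Zephyr, 6, 3, k2)}
Projecting to credits, sid, title, cid, sname, grade: {(1, 1, Zephyr, eng, Jo, B), (1, 21, Zephyr, ops, Lee, C), (1, 37, Zephyr, x2, Lee, C), (3, 1, Argo, eng, Jo, B), (3, 21, Argo, ops, Lee, C), (3, 37, Argo, x2, Lee, C), (4, 1, Lyra, eng, Jo, B), (4, 21, Lyra, ops, Lee, C), (4, 37, Lyra, x2, Lee, C), (5, 1, Vega, eng, Jo, B), (5, 21, Vega, ops, Lee, C), (5, 37, Vega, x2, Lee, C), (6, 1, Atlas, eng, Jo, B), (6, 21, Atlas, ops, Lee, C), (6, 21, Zephyr, ops, Lee, D), (6, 3, Zephyr, k2, Wes, F), (6, 37, Atlas, x2, Lee, C), (6, 37, Zephyr, x2, Lee, D), (7, 21, Nova, ops, Lee, D), (7, 3, Nova, k2, Wes, F), (7, 37, Nova, x2, Lee, D)}
Filtering on sid <= credits leaves {(1, 1, Zephyr, eng, Jo, B), (3, 1, Argo, eng, Jo, B), (4, 1, Lyra, eng, Jo, B), (5, 1, Vega, eng, Jo, B), (6, 1, Atlas, eng, Jo, B), (6, 3, Zephyr, k2, Wes, F), (7, 3, Nova, k2, Wes, F)}.
Projecting to grade, title: {(B, Argo), (B, Atlas), (B, Lyra), (B, Vega), (B, Zephyr), (F, Nova), (F, Zephyr)}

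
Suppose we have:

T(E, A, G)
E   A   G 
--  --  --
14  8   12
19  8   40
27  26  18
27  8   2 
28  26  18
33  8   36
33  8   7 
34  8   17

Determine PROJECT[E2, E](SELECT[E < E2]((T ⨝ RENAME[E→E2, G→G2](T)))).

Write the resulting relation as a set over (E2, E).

ρ[E→E2, G→G2]: schema becomes (E2, A, G2); tuples unchanged.
T ⋈ RENAME[E→E2, G→G2](T) (natural join on A): {(14, 8, 12, 14, 12), (14, 8, 12, 19, 40), (14, 8, 12, 27, 2), (14, 8, 12, 33, 36), (14, 8, 12, 33, 7), (14, 8, 12, 34, 17), (19, 8, 40, 14, 12), (19, 8, 40, 19, 40), (19, 8, 40, 27, 2), (19, 8, 40, 33, 36), (19, 8, 40, 33, 7), (19, 8, 40, 34, 17), (27, 26, 18, 27, 18), (27, 26, 18, 28, 18), (27, 8, 2, 14, 12), (27, 8, 2, 19, 40), (27, 8, 2, 27, 2), (27, 8, 2, 33, 36), (27, 8, 2, 33, 7), (27, 8, 2, 34, 17), (28, 26, 18, 27, 18), (28, 26, 18, 28, 18), (33, 8, 36, 14, 12), (33, 8, 36, 19, 40), (33, 8, 36, 27, 2), (33, 8, 36, 33, 36), (33, 8, 36, 33, 7), (33, 8, 36, 34, 17), (33, 8, 7, 14, 12), (33, 8, 7, 19, 40), (33, 8, 7, 27, 2), (33, 8, 7, 33, 36), (33, 8, 7, 33, 7), (33, 8, 7, 34, 17), (34, 8, 17, 14, 12), (34, 8, 17, 19, 40), (34, 8, 17, 27, 2), (34, 8, 17, 33, 36), (34, 8, 17, 33, 7), (34, 8, 17, 34, 17)}
Filtering on E < E2 leaves {(14, 8, 12, 19, 40), (14, 8, 12, 27, 2), (14, 8, 12, 33, 36), (14, 8, 12, 33, 7), (14, 8, 12, 34, 17), (19, 8, 40, 27, 2), (19, 8, 40, 33, 36), (19, 8, 40, 33, 7), (19, 8, 40, 34, 17), (27, 26, 18, 28, 18), (27, 8, 2, 33, 36), (27, 8, 2, 33, 7), (27, 8, 2, 34, 17), (33, 8, 36, 34, 17), (33, 8, 7, 34, 17)}.
π[E2, E]: project onto (E2, E) (4 duplicate(s) eliminated) → {(19, 14), (27, 14), (27, 19), (28, 27), (33, 14), (33, 19), (33, 27), (34, 14), (34, 19), (34, 27), (34, 33)}

{(19, 14), (27, 14), (27, 19), (28, 27), (33, 14), (33, 19), (33, 27), (34, 14), (34, 19), (34, 27), (34, 33)}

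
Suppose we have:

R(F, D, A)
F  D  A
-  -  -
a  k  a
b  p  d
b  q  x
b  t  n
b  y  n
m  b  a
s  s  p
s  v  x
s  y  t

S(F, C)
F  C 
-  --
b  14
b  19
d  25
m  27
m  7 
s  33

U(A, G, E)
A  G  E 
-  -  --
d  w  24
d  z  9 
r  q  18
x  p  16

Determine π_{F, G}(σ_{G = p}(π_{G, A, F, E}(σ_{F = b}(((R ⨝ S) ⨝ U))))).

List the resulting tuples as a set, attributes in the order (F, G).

{(b, p)}

Joining R and S on F yields {(b, p, d, 14), (b, p, d, 19), (b, q, x, 14), (b, q, x, 19), (b, t, n, 14), (b, t, n, 19), (b, y, n, 14), (b, y, n, 19), (m, b, a, 27), (m, b, a, 7), (s, s, p, 33), (s, v, x, 33), (s, y, t, 33)}.
Joining (R ⨝ S) and U on A yields {(b, p, d, 14, w, 24), (b, p, d, 14, z, 9), (b, p, d, 19, w, 24), (b, p, d, 19, z, 9), (b, q, x, 14, p, 16), (b, q, x, 19, p, 16), (s, v, x, 33, p, 16)}.
σ[F = b]: keep tuples satisfying F = b → {(b, p, d, 14, w, 24), (b, p, d, 14, z, 9), (b, p, d, 19, w, 24), (b, p, d, 19, z, 9), (b, q, x, 14, p, 16), (b, q, x, 19, p, 16)}
Keep only column(s) G, A, F, E (3 duplicate(s) eliminated): {(p, x, b, 16), (w, d, b, 24), (z, d, b, 9)}
σ[G = p]: keep tuples satisfying G = p → {(p, x, b, 16)}
Keep only column(s) F, G: {(b, p)}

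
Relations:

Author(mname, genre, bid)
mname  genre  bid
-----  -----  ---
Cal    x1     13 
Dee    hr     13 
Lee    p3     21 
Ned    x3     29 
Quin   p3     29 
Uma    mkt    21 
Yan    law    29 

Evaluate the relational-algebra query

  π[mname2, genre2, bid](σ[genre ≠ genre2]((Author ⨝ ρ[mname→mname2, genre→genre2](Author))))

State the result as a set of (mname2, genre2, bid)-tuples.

ρ[mname→mname2, genre→genre2]: schema becomes (mname2, genre2, bid); tuples unchanged.
Author ⋈ ρ[mname→mname2, genre→genre2](Author) (natural join on bid): {(Cal, x1, 13, Cal, x1), (Cal, x1, 13, Dee, hr), (Dee, hr, 13, Cal, x1), (Dee, hr, 13, Dee, hr), (Lee, p3, 21, Lee, p3), (Lee, p3, 21, Uma, mkt), (Ned, x3, 29, Ned, x3), (Ned, x3, 29, Quin, p3), (Ned, x3, 29, Yan, law), (Quin, p3, 29, Ned, x3), (Quin, p3, 29, Quin, p3), (Quin, p3, 29, Yan, law), (Uma, mkt, 21, Lee, p3), (Uma, mkt, 21, Uma, mkt), (Yan, law, 29, Ned, x3), (Yan, law, 29, Quin, p3), (Yan, law, 29, Yan, law)}
Filtering on genre ≠ genre2 leaves {(Cal, x1, 13, Dee, hr), (Dee, hr, 13, Cal, x1), (Lee, p3, 21, Uma, mkt), (Ned, x3, 29, Quin, p3), (Ned, x3, 29, Yan, law), (Quin, p3, 29, Ned, x3), (Quin, p3, 29, Yan, law), (Uma, mkt, 21, Lee, p3), (Yan, law, 29, Ned, x3), (Yan, law, 29, Quin, p3)}.
π_{mname2, genre2, bid} gives {(Cal, x1, 13), (Dee, hr, 13), (Lee, p3, 21), (Ned, x3, 29), (Quin, p3, 29), (Uma, mkt, 21), (Yan, law, 29)} (3 duplicate(s) eliminated).

{(Cal, x1, 13), (Dee, hr, 13), (Lee, p3, 21), (Ned, x3, 29), (Quin, p3, 29), (Uma, mkt, 21), (Yan, law, 29)}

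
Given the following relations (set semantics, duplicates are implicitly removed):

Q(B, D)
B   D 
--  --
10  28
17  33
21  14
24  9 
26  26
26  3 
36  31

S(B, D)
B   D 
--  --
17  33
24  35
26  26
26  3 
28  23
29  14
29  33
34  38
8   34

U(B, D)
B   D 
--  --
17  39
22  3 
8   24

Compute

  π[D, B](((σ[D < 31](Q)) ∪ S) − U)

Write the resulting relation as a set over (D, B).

σ[D < 31]: keep tuples satisfying D < 31 → {(10, 28), (21, 14), (24, 9), (26, 26), (26, 3)}
Union: {(10, 28), (21, 14), (24, 9), (26, 26), (26, 3)} with {(17, 33), (24, 35), (26, 26), (26, 3), (28, 23), (29, 14), (29, 33), (34, 38), (8, 34)} → {(10, 28), (17, 33), (21, 14), (24, 35), (24, 9), (26, 26), (26, 3), (28, 23), (29, 14), (29, 33), (34, 38), (8, 34)}
Difference: {(10, 28), (17, 33), (21, 14), (24, 35), (24, 9), (26, 26), (26, 3), (28, 23), (29, 14), (29, 33), (34, 38), (8, 34)} with {(17, 39), (22, 3), (8, 24)} → {(10, 28), (17, 33), (21, 14), (24, 35), (24, 9), (26, 26), (26, 3), (28, 23), (29, 14), (29, 33), (34, 38), (8, 34)}
π_{D, B} gives {(14, 21), (14, 29), (23, 28), (26, 26), (28, 10), (3, 26), (33, 17), (33, 29), (34, 8), (35, 24), (38, 34), (9, 24)}.

{(14, 21), (14, 29), (23, 28), (26, 26), (28, 10), (3, 26), (33, 17), (33, 29), (34, 8), (35, 24), (38, 34), (9, 24)}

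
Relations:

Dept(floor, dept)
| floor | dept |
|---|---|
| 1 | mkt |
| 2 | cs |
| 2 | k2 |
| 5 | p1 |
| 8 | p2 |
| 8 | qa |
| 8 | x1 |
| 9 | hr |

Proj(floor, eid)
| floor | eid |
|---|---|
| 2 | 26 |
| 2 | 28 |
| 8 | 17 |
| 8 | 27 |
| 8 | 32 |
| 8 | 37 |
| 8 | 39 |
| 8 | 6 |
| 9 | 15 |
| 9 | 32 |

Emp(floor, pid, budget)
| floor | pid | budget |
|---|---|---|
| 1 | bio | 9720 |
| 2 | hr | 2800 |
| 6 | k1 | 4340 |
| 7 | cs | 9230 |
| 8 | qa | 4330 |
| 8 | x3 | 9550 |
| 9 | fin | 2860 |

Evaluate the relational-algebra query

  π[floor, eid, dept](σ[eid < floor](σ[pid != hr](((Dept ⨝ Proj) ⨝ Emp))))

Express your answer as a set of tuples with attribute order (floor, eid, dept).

Joining Dept and Proj on floor yields {(2, cs, 26), (2, cs, 28), (2, k2, 26), (2, k2, 28), (8, p2, 17), (8, p2, 27), (8, p2, 32), (8, p2, 37), (8, p2, 39), (8, p2, 6), (8, qa, 17), (8, qa, 27), (8, qa, 32), (8, qa, 37), (8, qa, 39), (8, qa, 6), (8, x1, 17), (8, x1, 27), (8, x1, 32), (8, x1, 37), (8, x1, 39), (8, x1, 6), (9, hr, 15), (9, hr, 32)}.
Joining (Dept ⨝ Proj) and Emp on floor yields {(2, cs, 26, hr, 2800), (2, cs, 28, hr, 2800), (2, k2, 26, hr, 2800), (2, k2, 28, hr, 2800), (8, p2, 17, qa, 4330), (8, p2, 17, x3, 9550), (8, p2, 27, qa, 4330), (8, p2, 27, x3, 9550), (8, p2, 32, qa, 4330), (8, p2, 32, x3, 9550), (8, p2, 37, qa, 4330), (8, p2, 37, x3, 9550), (8, p2, 39, qa, 4330), (8, p2, 39, x3, 9550), (8, p2, 6, qa, 4330), (8, p2, 6, x3, 9550), (8, qa, 17, qa, 4330), (8, qa, 17, x3, 9550), (8, qa, 27, qa, 4330), (8, qa, 27, x3, 9550), (8, qa, 32, qa, 4330), (8, qa, 32, x3, 9550), (8, qa, 37, qa, 4330), (8, qa, 37, x3, 9550), (8, qa, 39, qa, 4330), (8, qa, 39, x3, 9550), (8, qa, 6, qa, 4330), (8, qa, 6, x3, 9550), (8, x1, 17, qa, 4330), (8, x1, 17, x3, 9550), (8, x1, 27, qa, 4330), (8, x1, 27, x3, 9550), (8, x1, 32, qa, 4330), (8, x1, 32, x3, 9550), (8, x1, 37, qa, 4330), (8, x1, 37, x3, 9550), (8, x1, 39, qa, 4330), (8, x1, 39, x3, 9550), (8, x1, 6, qa, 4330), (8, x1, 6, x3, 9550), (9, hr, 15, fin, 2860), (9, hr, 32, fin, 2860)}.
Filtering on pid != hr leaves {(8, p2, 17, qa, 4330), (8, p2, 17, x3, 9550), (8, p2, 27, qa, 4330), (8, p2, 27, x3, 9550), (8, p2, 32, qa, 4330), (8, p2, 32, x3, 9550), (8, p2, 37, qa, 4330), (8, p2, 37, x3, 9550), (8, p2, 39, qa, 4330), (8, p2, 39, x3, 9550), (8, p2, 6, qa, 4330), (8, p2, 6, x3, 9550), (8, qa, 17, qa, 4330), (8, qa, 17, x3, 9550), (8, qa, 27, qa, 4330), (8, qa, 27, x3, 9550), (8, qa, 32, qa, 4330), (8, qa, 32, x3, 9550), (8, qa, 37, qa, 4330), (8, qa, 37, x3, 9550), (8, qa, 39, qa, 4330), (8, qa, 39, x3, 9550), (8, qa, 6, qa, 4330), (8, qa, 6, x3, 9550), (8, x1, 17, qa, 4330), (8, x1, 17, x3, 9550), (8, x1, 27, qa, 4330), (8, x1, 27, x3, 9550), (8, x1, 32, qa, 4330), (8, x1, 32, x3, 9550), (8, x1, 37, qa, 4330), (8, x1, 37, x3, 9550), (8, x1, 39, qa, 4330), (8, x1, 39, x3, 9550), (8, x1, 6, qa, 4330), (8, x1, 6, x3, 9550), (9, hr, 15, fin, 2860), (9, hr, 32, fin, 2860)}.
Filtering on eid < floor leaves {(8, p2, 6, qa, 4330), (8, p2, 6, x3, 9550), (8, qa, 6, qa, 4330), (8, qa, 6, x3, 9550), (8, x1, 6, qa, 4330), (8, x1, 6, x3, 9550)}.
π[floor, eid, dept]: project onto (floor, eid, dept) (3 duplicate(s) eliminated) → {(8, 6, p2), (8, 6, qa), (8, 6, x1)}

{(8, 6, p2), (8, 6, qa), (8, 6, x1)}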